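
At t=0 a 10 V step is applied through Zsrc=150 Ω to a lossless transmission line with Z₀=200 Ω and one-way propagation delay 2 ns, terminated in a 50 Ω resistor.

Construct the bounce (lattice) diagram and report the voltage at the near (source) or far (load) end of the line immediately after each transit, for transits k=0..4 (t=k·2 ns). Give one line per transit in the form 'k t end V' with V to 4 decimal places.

Γ_L=-0.600000, Γ_S=-0.142857; launch V₁=10·200/350=5.714286
k=0 src: V=5.7143
k=1 load: inc=5.714286, refl=5.714286·-0.600000=-3.4286; V=0.000000+5.714286+-3.428571=2.2857
k=2 src: inc=-3.428571, refl=-3.428571·-0.142857=0.4898; V=5.714286+-3.428571+0.489796=2.7755
k=3 load: inc=0.489796, refl=0.489796·-0.600000=-0.2939; V=2.285714+0.489796+-0.293878=2.4816
k=4 src: inc=-0.293878, refl=-0.293878·-0.142857=0.0420; V=2.775510+-0.293878+0.041983=2.5236

0 0 source 5.7143
1 2 load 2.2857
2 4 source 2.7755
3 6 load 2.4816
4 8 source 2.5236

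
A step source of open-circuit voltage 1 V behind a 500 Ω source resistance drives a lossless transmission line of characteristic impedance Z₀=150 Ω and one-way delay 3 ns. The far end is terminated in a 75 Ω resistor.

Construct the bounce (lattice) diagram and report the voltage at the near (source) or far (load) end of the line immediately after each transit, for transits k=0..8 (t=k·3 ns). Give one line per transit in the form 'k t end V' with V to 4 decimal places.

Γ_L=-0.333333, Γ_S=0.538462; launch V₁=1·150/650=0.230769
k=0 src: V=0.2308
k=1 load: inc=0.230769, refl=0.230769·-0.333333=-0.0769; V=0.000000+0.230769+-0.076923=0.1538
k=2 src: inc=-0.076923, refl=-0.076923·0.538462=-0.0414; V=0.230769+-0.076923+-0.041420=0.1124
k=3 load: inc=-0.041420, refl=-0.041420·-0.333333=0.0138; V=0.153846+-0.041420+0.013807=0.1262
k=4 src: inc=0.013807, refl=0.013807·0.538462=0.0074; V=0.112426+0.013807+0.007434=0.1337
k=5 load: inc=0.007434, refl=0.007434·-0.333333=-0.0025; V=0.126233+0.007434+-0.002478=0.1312
k=6 src: inc=-0.002478, refl=-0.002478·0.538462=-0.0013; V=0.133667+-0.002478+-0.001334=0.1299
k=7 load: inc=-0.001334, refl=-0.001334·-0.333333=0.0004; V=0.131189+-0.001334+0.000445=0.1303
k=8 src: inc=0.000445, refl=0.000445·0.538462=0.0002; V=0.129855+0.000445+0.000240=0.1305

0 0 source 0.2308
1 3 load 0.1538
2 6 source 0.1124
3 9 load 0.1262
4 12 source 0.1337
5 15 load 0.1312
6 18 source 0.1299
7 21 load 0.1303
8 24 source 0.1305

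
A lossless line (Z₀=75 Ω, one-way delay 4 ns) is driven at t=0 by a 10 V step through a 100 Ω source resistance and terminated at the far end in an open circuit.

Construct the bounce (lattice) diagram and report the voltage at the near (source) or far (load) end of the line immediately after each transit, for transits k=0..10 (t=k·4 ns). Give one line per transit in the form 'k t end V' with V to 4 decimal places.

Γ_L=1.000000, Γ_S=0.142857; launch V₁=10·75/175=4.285714
k=0 src: V=4.2857
k=1 load: inc=4.285714, refl=4.285714·1.000000=4.2857; V=0.000000+4.285714+4.285714=8.5714
k=2 src: inc=4.285714, refl=4.285714·0.142857=0.6122; V=4.285714+4.285714+0.612245=9.1837
k=3 load: inc=0.612245, refl=0.612245·1.000000=0.6122; V=8.571429+0.612245+0.612245=9.7959
k=4 src: inc=0.612245, refl=0.612245·0.142857=0.0875; V=9.183673+0.612245+0.087464=9.8834
k=5 load: inc=0.087464, refl=0.087464·1.000000=0.0875; V=9.795918+0.087464+0.087464=9.9708
k=6 src: inc=0.087464, refl=0.087464·0.142857=0.0125; V=9.883382+0.087464+0.012495=9.9833
k=7 load: inc=0.012495, refl=0.012495·1.000000=0.0125; V=9.970845+0.012495+0.012495=9.9958
k=8 src: inc=0.012495, refl=0.012495·0.142857=0.0018; V=9.983340+0.012495+0.001785=9.9976
k=9 load: inc=0.001785, refl=0.001785·1.000000=0.0018; V=9.995835+0.001785+0.001785=9.9994
k=10 src: inc=0.001785, refl=0.001785·0.142857=0.0003; V=9.997620+0.001785+0.000255=9.9997

0 0 source 4.2857
1 4 load 8.5714
2 8 source 9.1837
3 12 load 9.7959
4 16 source 9.8834
5 20 load 9.9708
6 24 source 9.9833
7 28 load 9.9958
8 32 source 9.9976
9 36 load 9.9994
10 40 source 9.9997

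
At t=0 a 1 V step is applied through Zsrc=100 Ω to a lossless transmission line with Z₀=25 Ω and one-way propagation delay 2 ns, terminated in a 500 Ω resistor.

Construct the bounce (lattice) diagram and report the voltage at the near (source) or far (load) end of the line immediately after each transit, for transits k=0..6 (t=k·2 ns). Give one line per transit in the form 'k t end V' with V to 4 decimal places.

Γ_L=0.904762, Γ_S=0.600000; launch V₁=1·25/125=0.200000
k=0 src: V=0.2000
k=1 load: inc=0.200000, refl=0.200000·0.904762=0.1810; V=0.000000+0.200000+0.180952=0.3810
k=2 src: inc=0.180952, refl=0.180952·0.600000=0.1086; V=0.200000+0.180952+0.108571=0.4895
k=3 load: inc=0.108571, refl=0.108571·0.904762=0.0982; V=0.380952+0.108571+0.098231=0.5878
k=4 src: inc=0.098231, refl=0.098231·0.600000=0.0589; V=0.489524+0.098231+0.058939=0.6467
k=5 load: inc=0.058939, refl=0.058939·0.904762=0.0533; V=0.587755+0.058939+0.053326=0.7000
k=6 src: inc=0.053326, refl=0.053326·0.600000=0.0320; V=0.646694+0.053326+0.031995=0.7320

0 0 source 0.2000
1 2 load 0.3810
2 4 source 0.4895
3 6 load 0.5878
4 8 source 0.6467
5 10 load 0.7000
6 12 source 0.7320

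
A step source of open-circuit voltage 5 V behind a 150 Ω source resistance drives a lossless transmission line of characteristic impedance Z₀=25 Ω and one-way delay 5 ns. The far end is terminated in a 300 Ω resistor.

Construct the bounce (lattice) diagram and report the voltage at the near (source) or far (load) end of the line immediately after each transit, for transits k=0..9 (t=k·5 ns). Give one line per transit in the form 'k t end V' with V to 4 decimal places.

Γ_L=0.846154, Γ_S=0.714286; launch V₁=5·25/175=0.714286
k=0 src: V=0.7143
k=1 load: inc=0.714286, refl=0.714286·0.846154=0.6044; V=0.000000+0.714286+0.604396=1.3187
k=2 src: inc=0.604396, refl=0.604396·0.714286=0.4317; V=0.714286+0.604396+0.431711=1.7504
k=3 load: inc=0.431711, refl=0.431711·0.846154=0.3653; V=1.318681+0.431711+0.365294=2.1157
k=4 src: inc=0.365294, refl=0.365294·0.714286=0.2609; V=1.750392+0.365294+0.260924=2.3766
k=5 load: inc=0.260924, refl=0.260924·0.846154=0.2208; V=2.115687+0.260924+0.220782=2.5974
k=6 src: inc=0.220782, refl=0.220782·0.714286=0.1577; V=2.376611+0.220782+0.157702=2.7551
k=7 load: inc=0.157702, refl=0.157702·0.846154=0.1334; V=2.597393+0.157702+0.133440=2.8885
k=8 src: inc=0.133440, refl=0.133440·0.714286=0.0953; V=2.755094+0.133440+0.095314=2.9838
k=9 load: inc=0.095314, refl=0.095314·0.846154=0.0807; V=2.888534+0.095314+0.080650=3.0645

0 0 source 0.7143
1 5 load 1.3187
2 10 source 1.7504
3 15 load 2.1157
4 20 source 2.3766
5 25 load 2.5974
6 30 source 2.7551
7 35 load 2.8885
8 40 source 2.9838
9 45 load 3.0645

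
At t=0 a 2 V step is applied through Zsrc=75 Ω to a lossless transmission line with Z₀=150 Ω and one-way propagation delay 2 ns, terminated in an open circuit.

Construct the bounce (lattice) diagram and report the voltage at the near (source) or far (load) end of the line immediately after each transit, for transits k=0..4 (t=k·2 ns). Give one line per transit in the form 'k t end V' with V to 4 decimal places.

Γ_L=1.000000, Γ_S=-0.333333; launch V₁=2·150/225=1.333333
k=0 src: V=1.3333
k=1 load: inc=1.333333, refl=1.333333·1.000000=1.3333; V=0.000000+1.333333+1.333333=2.6667
k=2 src: inc=1.333333, refl=1.333333·-0.333333=-0.4444; V=1.333333+1.333333+-0.444444=2.2222
k=3 load: inc=-0.444444, refl=-0.444444·1.000000=-0.4444; V=2.666667+-0.444444+-0.444444=1.7778
k=4 src: inc=-0.444444, refl=-0.444444·-0.333333=0.1481; V=2.222222+-0.444444+0.148148=1.9259

0 0 source 1.3333
1 2 load 2.6667
2 4 source 2.2222
3 6 load 1.7778
4 8 source 1.9259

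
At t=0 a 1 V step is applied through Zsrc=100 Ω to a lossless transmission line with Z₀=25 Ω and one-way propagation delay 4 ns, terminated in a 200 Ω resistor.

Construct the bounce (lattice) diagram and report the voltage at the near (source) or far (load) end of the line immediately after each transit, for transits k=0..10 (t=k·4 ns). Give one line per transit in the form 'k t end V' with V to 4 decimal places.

Γ_L=0.777778, Γ_S=0.600000; launch V₁=1·25/125=0.200000
k=0 src: V=0.2000
k=1 load: inc=0.200000, refl=0.200000·0.777778=0.1556; V=0.000000+0.200000+0.155556=0.3556
k=2 src: inc=0.155556, refl=0.155556·0.600000=0.0933; V=0.200000+0.155556+0.093333=0.4489
k=3 load: inc=0.093333, refl=0.093333·0.777778=0.0726; V=0.355556+0.093333+0.072593=0.5215
k=4 src: inc=0.072593, refl=0.072593·0.600000=0.0436; V=0.448889+0.072593+0.043556=0.5650
k=5 load: inc=0.043556, refl=0.043556·0.777778=0.0339; V=0.521481+0.043556+0.033877=0.5989
k=6 src: inc=0.033877, refl=0.033877·0.600000=0.0203; V=0.565037+0.033877+0.020326=0.6192
k=7 load: inc=0.020326, refl=0.020326·0.777778=0.0158; V=0.598914+0.020326+0.015809=0.6350
k=8 src: inc=0.015809, refl=0.015809·0.600000=0.0095; V=0.619240+0.015809+0.009485=0.6445
k=9 load: inc=0.009485, refl=0.009485·0.777778=0.0074; V=0.635049+0.009485+0.007378=0.6519
k=10 src: inc=0.007378, refl=0.007378·0.600000=0.0044; V=0.644534+0.007378+0.004427=0.6563

0 0 source 0.2000
1 4 load 0.3556
2 8 source 0.4489
3 12 load 0.5215
4 16 source 0.5650
5 20 load 0.5989
6 24 source 0.6192
7 28 load 0.6350
8 32 source 0.6445
9 36 load 0.6519
10 40 source 0.6563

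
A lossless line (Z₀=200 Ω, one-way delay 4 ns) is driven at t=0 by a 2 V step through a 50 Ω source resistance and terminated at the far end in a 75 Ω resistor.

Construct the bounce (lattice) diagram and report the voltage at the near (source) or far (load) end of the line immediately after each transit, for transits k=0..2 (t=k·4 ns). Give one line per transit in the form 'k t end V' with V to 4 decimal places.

0 0 source 1.6000
1 4 load 0.8727
2 8 source 1.3091

Γ_L=-0.454545, Γ_S=-0.600000; launch V₁=2·200/250=1.600000
k=0 src: V=1.6000
k=1 load: inc=1.600000, refl=1.600000·-0.454545=-0.7273; V=0.000000+1.600000+-0.727273=0.8727
k=2 src: inc=-0.727273, refl=-0.727273·-0.600000=0.4364; V=1.600000+-0.727273+0.436364=1.3091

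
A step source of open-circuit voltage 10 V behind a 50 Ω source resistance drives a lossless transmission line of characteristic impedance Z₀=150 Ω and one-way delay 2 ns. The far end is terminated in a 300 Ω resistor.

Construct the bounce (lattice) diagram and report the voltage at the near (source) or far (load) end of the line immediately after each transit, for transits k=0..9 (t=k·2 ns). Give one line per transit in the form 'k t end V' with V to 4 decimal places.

0 0 source 7.5000
1 2 load 10.0000
2 4 source 8.7500
3 6 load 8.3333
4 8 source 8.5417
5 10 load 8.6111
6 12 source 8.5764
7 14 load 8.5648
8 16 source 8.5706
9 18 load 8.5725

Γ_L=0.333333, Γ_S=-0.500000; launch V₁=10·150/200=7.500000
k=0 src: V=7.5000
k=1 load: inc=7.500000, refl=7.500000·0.333333=2.5000; V=0.000000+7.500000+2.500000=10.0000
k=2 src: inc=2.500000, refl=2.500000·-0.500000=-1.2500; V=7.500000+2.500000+-1.250000=8.7500
k=3 load: inc=-1.250000, refl=-1.250000·0.333333=-0.4167; V=10.000000+-1.250000+-0.416667=8.3333
k=4 src: inc=-0.416667, refl=-0.416667·-0.500000=0.2083; V=8.750000+-0.416667+0.208333=8.5417
k=5 load: inc=0.208333, refl=0.208333·0.333333=0.0694; V=8.333333+0.208333+0.069444=8.6111
k=6 src: inc=0.069444, refl=0.069444·-0.500000=-0.0347; V=8.541667+0.069444+-0.034722=8.5764
k=7 load: inc=-0.034722, refl=-0.034722·0.333333=-0.0116; V=8.611111+-0.034722+-0.011574=8.5648
k=8 src: inc=-0.011574, refl=-0.011574·-0.500000=0.0058; V=8.576389+-0.011574+0.005787=8.5706
k=9 load: inc=0.005787, refl=0.005787·0.333333=0.0019; V=8.564815+0.005787+0.001929=8.5725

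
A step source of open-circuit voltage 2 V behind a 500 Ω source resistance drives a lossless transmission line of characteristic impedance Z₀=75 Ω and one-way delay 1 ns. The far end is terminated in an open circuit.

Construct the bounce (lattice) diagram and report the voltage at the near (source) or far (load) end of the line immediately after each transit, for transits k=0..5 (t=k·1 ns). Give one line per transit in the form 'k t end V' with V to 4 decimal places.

Γ_L=1.000000, Γ_S=0.739130; launch V₁=2·75/575=0.260870
k=0 src: V=0.2609
k=1 load: inc=0.260870, refl=0.260870·1.000000=0.2609; V=0.000000+0.260870+0.260870=0.5217
k=2 src: inc=0.260870, refl=0.260870·0.739130=0.1928; V=0.260870+0.260870+0.192817=0.7146
k=3 load: inc=0.192817, refl=0.192817·1.000000=0.1928; V=0.521739+0.192817+0.192817=0.9074
k=4 src: inc=0.192817, refl=0.192817·0.739130=0.1425; V=0.714556+0.192817+0.142517=1.0499
k=5 load: inc=0.142517, refl=0.142517·1.000000=0.1425; V=0.907372+0.142517+0.142517=1.1924

0 0 source 0.2609
1 1 load 0.5217
2 2 source 0.7146
3 3 load 0.9074
4 4 source 1.0499
5 5 load 1.1924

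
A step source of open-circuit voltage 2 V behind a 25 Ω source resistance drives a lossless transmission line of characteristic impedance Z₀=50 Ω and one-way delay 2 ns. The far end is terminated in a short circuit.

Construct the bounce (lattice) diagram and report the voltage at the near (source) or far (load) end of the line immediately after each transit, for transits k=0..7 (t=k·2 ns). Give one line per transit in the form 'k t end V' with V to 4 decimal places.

Γ_L=-1.000000, Γ_S=-0.333333; launch V₁=2·50/75=1.333333
k=0 src: V=1.3333
k=1 load: inc=1.333333, refl=1.333333·-1.000000=-1.3333; V=0.000000+1.333333+-1.333333=0.0000
k=2 src: inc=-1.333333, refl=-1.333333·-0.333333=0.4444; V=1.333333+-1.333333+0.444444=0.4444
k=3 load: inc=0.444444, refl=0.444444·-1.000000=-0.4444; V=0.000000+0.444444+-0.444444=0.0000
k=4 src: inc=-0.444444, refl=-0.444444·-0.333333=0.1481; V=0.444444+-0.444444+0.148148=0.1481
k=5 load: inc=0.148148, refl=0.148148·-1.000000=-0.1481; V=0.000000+0.148148+-0.148148=0.0000
k=6 src: inc=-0.148148, refl=-0.148148·-0.333333=0.0494; V=0.148148+-0.148148+0.049383=0.0494
k=7 load: inc=0.049383, refl=0.049383·-1.000000=-0.0494; V=0.000000+0.049383+-0.049383=0.0000

0 0 source 1.3333
1 2 load 0.0000
2 4 source 0.4444
3 6 load 0.0000
4 8 source 0.1481
5 10 load 0.0000
6 12 source 0.0494
7 14 load 0.0000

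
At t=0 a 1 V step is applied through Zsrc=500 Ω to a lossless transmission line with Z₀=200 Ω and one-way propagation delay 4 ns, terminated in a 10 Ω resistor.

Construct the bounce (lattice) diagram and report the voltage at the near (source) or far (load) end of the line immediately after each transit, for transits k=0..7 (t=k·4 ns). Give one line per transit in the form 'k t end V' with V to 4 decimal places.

Γ_L=-0.904762, Γ_S=0.428571; launch V₁=1·200/700=0.285714
k=0 src: V=0.2857
k=1 load: inc=0.285714, refl=0.285714·-0.904762=-0.2585; V=0.000000+0.285714+-0.258503=0.0272
k=2 src: inc=-0.258503, refl=-0.258503·0.428571=-0.1108; V=0.285714+-0.258503+-0.110787=-0.0836
k=3 load: inc=-0.110787, refl=-0.110787·-0.904762=0.1002; V=0.027211+-0.110787+0.100236=0.0167
k=4 src: inc=0.100236, refl=0.100236·0.428571=0.0430; V=-0.083576+0.100236+0.042958=0.0596
k=5 load: inc=0.042958, refl=0.042958·-0.904762=-0.0389; V=0.016660+0.042958+-0.038867=0.0208
k=6 src: inc=-0.038867, refl=-0.038867·0.428571=-0.0167; V=0.059618+-0.038867+-0.016657=0.0041
k=7 load: inc=-0.016657, refl=-0.016657·-0.904762=0.0151; V=0.020751+-0.016657+0.015071=0.0192

0 0 source 0.2857
1 4 load 0.0272
2 8 source -0.0836
3 12 load 0.0167
4 16 source 0.0596
5 20 load 0.0208
6 24 source 0.0041
7 28 load 0.0192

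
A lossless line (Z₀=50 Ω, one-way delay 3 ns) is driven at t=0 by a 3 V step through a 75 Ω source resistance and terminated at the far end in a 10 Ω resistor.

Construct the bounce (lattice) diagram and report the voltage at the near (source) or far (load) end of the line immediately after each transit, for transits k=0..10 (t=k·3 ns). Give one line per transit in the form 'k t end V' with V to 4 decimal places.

0 0 source 1.2000
1 3 load 0.4000
2 6 source 0.2400
3 9 load 0.3467
4 12 source 0.3680
5 15 load 0.3538
6 18 source 0.3509
7 21 load 0.3528
8 24 source 0.3532
9 27 load 0.3530
10 30 source 0.3529

Γ_L=-0.666667, Γ_S=0.200000; launch V₁=3·50/125=1.200000
k=0 src: V=1.2000
k=1 load: inc=1.200000, refl=1.200000·-0.666667=-0.8000; V=0.000000+1.200000+-0.800000=0.4000
k=2 src: inc=-0.800000, refl=-0.800000·0.200000=-0.1600; V=1.200000+-0.800000+-0.160000=0.2400
k=3 load: inc=-0.160000, refl=-0.160000·-0.666667=0.1067; V=0.400000+-0.160000+0.106667=0.3467
k=4 src: inc=0.106667, refl=0.106667·0.200000=0.0213; V=0.240000+0.106667+0.021333=0.3680
k=5 load: inc=0.021333, refl=0.021333·-0.666667=-0.0142; V=0.346667+0.021333+-0.014222=0.3538
k=6 src: inc=-0.014222, refl=-0.014222·0.200000=-0.0028; V=0.368000+-0.014222+-0.002844=0.3509
k=7 load: inc=-0.002844, refl=-0.002844·-0.666667=0.0019; V=0.353778+-0.002844+0.001896=0.3528
k=8 src: inc=0.001896, refl=0.001896·0.200000=0.0004; V=0.350933+0.001896+0.000379=0.3532
k=9 load: inc=0.000379, refl=0.000379·-0.666667=-0.0003; V=0.352830+0.000379+-0.000253=0.3530
k=10 src: inc=-0.000253, refl=-0.000253·0.200000=-0.0001; V=0.353209+-0.000253+-0.000051=0.3529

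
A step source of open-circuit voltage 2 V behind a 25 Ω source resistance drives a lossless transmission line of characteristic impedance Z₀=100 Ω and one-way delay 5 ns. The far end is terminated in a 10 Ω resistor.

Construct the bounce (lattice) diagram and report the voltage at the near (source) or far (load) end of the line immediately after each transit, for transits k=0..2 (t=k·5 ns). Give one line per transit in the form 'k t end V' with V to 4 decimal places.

Γ_L=-0.818182, Γ_S=-0.600000; launch V₁=2·100/125=1.600000
k=0 src: V=1.6000
k=1 load: inc=1.600000, refl=1.600000·-0.818182=-1.3091; V=0.000000+1.600000+-1.309091=0.2909
k=2 src: inc=-1.309091, refl=-1.309091·-0.600000=0.7855; V=1.600000+-1.309091+0.785455=1.0764

0 0 source 1.6000
1 5 load 0.2909
2 10 source 1.0764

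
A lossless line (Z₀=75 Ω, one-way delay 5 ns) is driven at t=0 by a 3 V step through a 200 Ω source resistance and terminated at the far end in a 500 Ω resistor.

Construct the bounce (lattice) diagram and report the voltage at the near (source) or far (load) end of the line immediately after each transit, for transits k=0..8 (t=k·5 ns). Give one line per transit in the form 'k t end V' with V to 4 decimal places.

0 0 source 0.8182
1 5 load 1.4229
2 10 source 1.6978
3 15 load 1.9010
4 20 source 1.9933
5 25 load 2.0616
6 30 source 2.0926
7 35 load 2.1156
8 40 source 2.1260

Γ_L=0.739130, Γ_S=0.454545; launch V₁=3·75/275=0.818182
k=0 src: V=0.8182
k=1 load: inc=0.818182, refl=0.818182·0.739130=0.6047; V=0.000000+0.818182+0.604743=1.4229
k=2 src: inc=0.604743, refl=0.604743·0.454545=0.2749; V=0.818182+0.604743+0.274883=1.6978
k=3 load: inc=0.274883, refl=0.274883·0.739130=0.2032; V=1.422925+0.274883+0.203175=1.9010
k=4 src: inc=0.203175, refl=0.203175·0.454545=0.0924; V=1.697808+0.203175+0.092352=1.9933
k=5 load: inc=0.092352, refl=0.092352·0.739130=0.0683; V=1.900983+0.092352+0.068260=2.0616
k=6 src: inc=0.068260, refl=0.068260·0.454545=0.0310; V=1.993335+0.068260+0.031027=2.0926
k=7 load: inc=0.031027, refl=0.031027·0.739130=0.0229; V=2.061595+0.031027+0.022933=2.1156
k=8 src: inc=0.022933, refl=0.022933·0.454545=0.0104; V=2.092622+0.022933+0.010424=2.1260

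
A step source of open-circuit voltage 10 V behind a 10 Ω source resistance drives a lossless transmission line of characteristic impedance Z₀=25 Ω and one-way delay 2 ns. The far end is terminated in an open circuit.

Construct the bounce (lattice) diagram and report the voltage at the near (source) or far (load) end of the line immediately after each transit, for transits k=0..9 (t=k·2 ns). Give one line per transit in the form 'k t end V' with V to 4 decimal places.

0 0 source 7.1429
1 2 load 14.2857
2 4 source 11.2245
3 6 load 8.1633
4 8 source 9.4752
5 10 load 10.7872
6 12 source 10.2249
7 14 load 9.6626
8 16 source 9.9036
9 18 load 10.1446

Γ_L=1.000000, Γ_S=-0.428571; launch V₁=10·25/35=7.142857
k=0 src: V=7.1429
k=1 load: inc=7.142857, refl=7.142857·1.000000=7.1429; V=0.000000+7.142857+7.142857=14.2857
k=2 src: inc=7.142857, refl=7.142857·-0.428571=-3.0612; V=7.142857+7.142857+-3.061224=11.2245
k=3 load: inc=-3.061224, refl=-3.061224·1.000000=-3.0612; V=14.285714+-3.061224+-3.061224=8.1633
k=4 src: inc=-3.061224, refl=-3.061224·-0.428571=1.3120; V=11.224490+-3.061224+1.311953=9.4752
k=5 load: inc=1.311953, refl=1.311953·1.000000=1.3120; V=8.163265+1.311953+1.311953=10.7872
k=6 src: inc=1.311953, refl=1.311953·-0.428571=-0.5623; V=9.475219+1.311953+-0.562266=10.2249
k=7 load: inc=-0.562266, refl=-0.562266·1.000000=-0.5623; V=10.787172+-0.562266+-0.562266=9.6626
k=8 src: inc=-0.562266, refl=-0.562266·-0.428571=0.2410; V=10.224906+-0.562266+0.240971=9.9036
k=9 load: inc=0.240971, refl=0.240971·1.000000=0.2410; V=9.662641+0.240971+0.240971=10.1446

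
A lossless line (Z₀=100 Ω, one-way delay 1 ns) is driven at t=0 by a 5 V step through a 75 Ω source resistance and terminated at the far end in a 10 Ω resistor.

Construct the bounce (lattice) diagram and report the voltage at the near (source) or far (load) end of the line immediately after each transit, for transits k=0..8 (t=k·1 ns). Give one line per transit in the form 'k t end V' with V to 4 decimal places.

0 0 source 2.8571
1 1 load 0.5195
2 2 source 0.8534
3 3 load 0.5802
4 4 source 0.6192
5 5 load 0.5873
6 6 source 0.5919
7 7 load 0.5881
8 8 source 0.5887

Γ_L=-0.818182, Γ_S=-0.142857; launch V₁=5·100/175=2.857143
k=0 src: V=2.8571
k=1 load: inc=2.857143, refl=2.857143·-0.818182=-2.3377; V=0.000000+2.857143+-2.337662=0.5195
k=2 src: inc=-2.337662, refl=-2.337662·-0.142857=0.3340; V=2.857143+-2.337662+0.333952=0.8534
k=3 load: inc=0.333952, refl=0.333952·-0.818182=-0.2732; V=0.519481+0.333952+-0.273233=0.5802
k=4 src: inc=-0.273233, refl=-0.273233·-0.142857=0.0390; V=0.853432+-0.273233+0.039033=0.6192
k=5 load: inc=0.039033, refl=0.039033·-0.818182=-0.0319; V=0.580199+0.039033+-0.031936=0.5873
k=6 src: inc=-0.031936, refl=-0.031936·-0.142857=0.0046; V=0.619232+-0.031936+0.004562=0.5919
k=7 load: inc=0.004562, refl=0.004562·-0.818182=-0.0037; V=0.587296+0.004562+-0.003733=0.5881
k=8 src: inc=-0.003733, refl=-0.003733·-0.142857=0.0005; V=0.591858+-0.003733+0.000533=0.5887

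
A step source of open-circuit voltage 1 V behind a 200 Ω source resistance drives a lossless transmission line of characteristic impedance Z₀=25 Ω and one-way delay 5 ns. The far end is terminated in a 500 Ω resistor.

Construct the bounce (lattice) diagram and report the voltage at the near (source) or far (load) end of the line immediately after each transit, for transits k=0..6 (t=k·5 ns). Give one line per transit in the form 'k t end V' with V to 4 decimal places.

0 0 source 0.1111
1 5 load 0.2116
2 10 source 0.2898
3 15 load 0.3606
4 20 source 0.4156
5 25 load 0.4654
6 30 source 0.5041

Γ_L=0.904762, Γ_S=0.777778; launch V₁=1·25/225=0.111111
k=0 src: V=0.1111
k=1 load: inc=0.111111, refl=0.111111·0.904762=0.1005; V=0.000000+0.111111+0.100529=0.2116
k=2 src: inc=0.100529, refl=0.100529·0.777778=0.0782; V=0.111111+0.100529+0.078189=0.2898
k=3 load: inc=0.078189, refl=0.078189·0.904762=0.0707; V=0.211640+0.078189+0.070743=0.3606
k=4 src: inc=0.070743, refl=0.070743·0.777778=0.0550; V=0.289830+0.070743+0.055022=0.4156
k=5 load: inc=0.055022, refl=0.055022·0.904762=0.0498; V=0.360572+0.055022+0.049782=0.4654
k=6 src: inc=0.049782, refl=0.049782·0.777778=0.0387; V=0.415594+0.049782+0.038719=0.5041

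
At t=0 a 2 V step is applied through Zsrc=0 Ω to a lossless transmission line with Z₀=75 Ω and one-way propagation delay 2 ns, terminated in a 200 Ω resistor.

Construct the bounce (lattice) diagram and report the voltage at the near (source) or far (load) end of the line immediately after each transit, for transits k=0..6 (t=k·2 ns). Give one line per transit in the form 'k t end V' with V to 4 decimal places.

0 0 source 2.0000
1 2 load 2.9091
2 4 source 2.0000
3 6 load 1.5868
4 8 source 2.0000
5 10 load 2.1878
6 12 source 2.0000

Γ_L=0.454545, Γ_S=-1.000000; launch V₁=2·75/75=2.000000
k=0 src: V=2.0000
k=1 load: inc=2.000000, refl=2.000000·0.454545=0.9091; V=0.000000+2.000000+0.909091=2.9091
k=2 src: inc=0.909091, refl=0.909091·-1.000000=-0.9091; V=2.000000+0.909091+-0.909091=2.0000
k=3 load: inc=-0.909091, refl=-0.909091·0.454545=-0.4132; V=2.909091+-0.909091+-0.413223=1.5868
k=4 src: inc=-0.413223, refl=-0.413223·-1.000000=0.4132; V=2.000000+-0.413223+0.413223=2.0000
k=5 load: inc=0.413223, refl=0.413223·0.454545=0.1878; V=1.586777+0.413223+0.187829=2.1878
k=6 src: inc=0.187829, refl=0.187829·-1.000000=-0.1878; V=2.000000+0.187829+-0.187829=2.0000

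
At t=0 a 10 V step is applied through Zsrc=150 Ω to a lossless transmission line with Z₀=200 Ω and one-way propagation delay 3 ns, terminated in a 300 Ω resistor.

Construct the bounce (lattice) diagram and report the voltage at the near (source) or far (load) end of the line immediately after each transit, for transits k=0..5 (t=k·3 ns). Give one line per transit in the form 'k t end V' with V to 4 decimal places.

Γ_L=0.200000, Γ_S=-0.142857; launch V₁=10·200/350=5.714286
k=0 src: V=5.7143
k=1 load: inc=5.714286, refl=5.714286·0.200000=1.1429; V=0.000000+5.714286+1.142857=6.8571
k=2 src: inc=1.142857, refl=1.142857·-0.142857=-0.1633; V=5.714286+1.142857+-0.163265=6.6939
k=3 load: inc=-0.163265, refl=-0.163265·0.200000=-0.0327; V=6.857143+-0.163265+-0.032653=6.6612
k=4 src: inc=-0.032653, refl=-0.032653·-0.142857=0.0047; V=6.693878+-0.032653+0.004665=6.6659
k=5 load: inc=0.004665, refl=0.004665·0.200000=0.0009; V=6.661224+0.004665+0.000933=6.6668

0 0 source 5.7143
1 3 load 6.8571
2 6 source 6.6939
3 9 load 6.6612
4 12 source 6.6659
5 15 load 6.6668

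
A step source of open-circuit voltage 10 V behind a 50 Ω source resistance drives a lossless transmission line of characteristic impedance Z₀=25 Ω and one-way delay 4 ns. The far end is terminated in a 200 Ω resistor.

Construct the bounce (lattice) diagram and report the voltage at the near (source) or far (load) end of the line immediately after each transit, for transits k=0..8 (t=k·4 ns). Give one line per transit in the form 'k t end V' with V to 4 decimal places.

Γ_L=0.777778, Γ_S=0.333333; launch V₁=10·25/75=3.333333
k=0 src: V=3.3333
k=1 load: inc=3.333333, refl=3.333333·0.777778=2.5926; V=0.000000+3.333333+2.592593=5.9259
k=2 src: inc=2.592593, refl=2.592593·0.333333=0.8642; V=3.333333+2.592593+0.864198=6.7901
k=3 load: inc=0.864198, refl=0.864198·0.777778=0.6722; V=5.925926+0.864198+0.672154=7.4623
k=4 src: inc=0.672154, refl=0.672154·0.333333=0.2241; V=6.790123+0.672154+0.224051=7.6863
k=5 load: inc=0.224051, refl=0.224051·0.777778=0.1743; V=7.462277+0.224051+0.174262=7.8606
k=6 src: inc=0.174262, refl=0.174262·0.333333=0.0581; V=7.686328+0.174262+0.058087=7.9187
k=7 load: inc=0.058087, refl=0.058087·0.777778=0.0452; V=7.860590+0.058087+0.045179=7.9639
k=8 src: inc=0.045179, refl=0.045179·0.333333=0.0151; V=7.918678+0.045179+0.015060=7.9789

0 0 source 3.3333
1 4 load 5.9259
2 8 source 6.7901
3 12 load 7.4623
4 16 source 7.6863
5 20 load 7.8606
6 24 source 7.9187
7 28 load 7.9639
8 32 source 7.9789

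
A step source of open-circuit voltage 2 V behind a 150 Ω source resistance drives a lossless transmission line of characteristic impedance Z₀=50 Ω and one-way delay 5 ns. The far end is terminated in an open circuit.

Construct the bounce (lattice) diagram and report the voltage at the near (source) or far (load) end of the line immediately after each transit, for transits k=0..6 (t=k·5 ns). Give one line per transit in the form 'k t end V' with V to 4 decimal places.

Γ_L=1.000000, Γ_S=0.500000; launch V₁=2·50/200=0.500000
k=0 src: V=0.5000
k=1 load: inc=0.500000, refl=0.500000·1.000000=0.5000; V=0.000000+0.500000+0.500000=1.0000
k=2 src: inc=0.500000, refl=0.500000·0.500000=0.2500; V=0.500000+0.500000+0.250000=1.2500
k=3 load: inc=0.250000, refl=0.250000·1.000000=0.2500; V=1.000000+0.250000+0.250000=1.5000
k=4 src: inc=0.250000, refl=0.250000·0.500000=0.1250; V=1.250000+0.250000+0.125000=1.6250
k=5 load: inc=0.125000, refl=0.125000·1.000000=0.1250; V=1.500000+0.125000+0.125000=1.7500
k=6 src: inc=0.125000, refl=0.125000·0.500000=0.0625; V=1.625000+0.125000+0.062500=1.8125

0 0 source 0.5000
1 5 load 1.0000
2 10 source 1.2500
3 15 load 1.5000
4 20 source 1.6250
5 25 load 1.7500
6 30 source 1.8125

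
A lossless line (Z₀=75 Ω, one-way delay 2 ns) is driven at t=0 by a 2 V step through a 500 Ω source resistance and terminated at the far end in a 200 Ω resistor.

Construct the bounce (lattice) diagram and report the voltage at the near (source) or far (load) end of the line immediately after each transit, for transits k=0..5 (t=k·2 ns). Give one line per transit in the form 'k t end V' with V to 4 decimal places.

0 0 source 0.2609
1 2 load 0.3794
2 4 source 0.4671
3 6 load 0.5069
4 8 source 0.5364
5 10 load 0.5498

Γ_L=0.454545, Γ_S=0.739130; launch V₁=2·75/575=0.260870
k=0 src: V=0.2609
k=1 load: inc=0.260870, refl=0.260870·0.454545=0.1186; V=0.000000+0.260870+0.118577=0.3794
k=2 src: inc=0.118577, refl=0.118577·0.739130=0.0876; V=0.260870+0.118577+0.087644=0.4671
k=3 load: inc=0.087644, refl=0.087644·0.454545=0.0398; V=0.379447+0.087644+0.039838=0.5069
k=4 src: inc=0.039838, refl=0.039838·0.739130=0.0294; V=0.467091+0.039838+0.029446=0.5364
k=5 load: inc=0.029446, refl=0.029446·0.454545=0.0134; V=0.506929+0.029446+0.013384=0.5498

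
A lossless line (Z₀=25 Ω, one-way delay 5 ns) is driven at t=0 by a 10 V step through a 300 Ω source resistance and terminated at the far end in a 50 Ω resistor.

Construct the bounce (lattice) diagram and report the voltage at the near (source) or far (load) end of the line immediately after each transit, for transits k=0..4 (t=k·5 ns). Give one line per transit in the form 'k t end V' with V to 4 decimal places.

0 0 source 0.7692
1 5 load 1.0256
2 10 source 1.2426
3 15 load 1.3149
4 20 source 1.3761

Γ_L=0.333333, Γ_S=0.846154; launch V₁=10·25/325=0.769231
k=0 src: V=0.7692
k=1 load: inc=0.769231, refl=0.769231·0.333333=0.2564; V=0.000000+0.769231+0.256410=1.0256
k=2 src: inc=0.256410, refl=0.256410·0.846154=0.2170; V=0.769231+0.256410+0.216963=1.2426
k=3 load: inc=0.216963, refl=0.216963·0.333333=0.0723; V=1.025641+0.216963+0.072321=1.3149
k=4 src: inc=0.072321, refl=0.072321·0.846154=0.0612; V=1.242604+0.072321+0.061195=1.3761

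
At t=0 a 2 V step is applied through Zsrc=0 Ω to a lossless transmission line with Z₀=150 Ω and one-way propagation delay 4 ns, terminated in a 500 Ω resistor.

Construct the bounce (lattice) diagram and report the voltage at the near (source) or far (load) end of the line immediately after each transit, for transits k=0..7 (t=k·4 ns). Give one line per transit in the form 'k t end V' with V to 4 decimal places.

0 0 source 2.0000
1 4 load 3.0769
2 8 source 2.0000
3 12 load 1.4201
4 16 source 2.0000
5 20 load 2.3122
6 24 source 2.0000
7 28 load 1.8319

Γ_L=0.538462, Γ_S=-1.000000; launch V₁=2·150/150=2.000000
k=0 src: V=2.0000
k=1 load: inc=2.000000, refl=2.000000·0.538462=1.0769; V=0.000000+2.000000+1.076923=3.0769
k=2 src: inc=1.076923, refl=1.076923·-1.000000=-1.0769; V=2.000000+1.076923+-1.076923=2.0000
k=3 load: inc=-1.076923, refl=-1.076923·0.538462=-0.5799; V=3.076923+-1.076923+-0.579882=1.4201
k=4 src: inc=-0.579882, refl=-0.579882·-1.000000=0.5799; V=2.000000+-0.579882+0.579882=2.0000
k=5 load: inc=0.579882, refl=0.579882·0.538462=0.3122; V=1.420118+0.579882+0.312244=2.3122
k=6 src: inc=0.312244, refl=0.312244·-1.000000=-0.3122; V=2.000000+0.312244+-0.312244=2.0000
k=7 load: inc=-0.312244, refl=-0.312244·0.538462=-0.1681; V=2.312244+-0.312244+-0.168131=1.8319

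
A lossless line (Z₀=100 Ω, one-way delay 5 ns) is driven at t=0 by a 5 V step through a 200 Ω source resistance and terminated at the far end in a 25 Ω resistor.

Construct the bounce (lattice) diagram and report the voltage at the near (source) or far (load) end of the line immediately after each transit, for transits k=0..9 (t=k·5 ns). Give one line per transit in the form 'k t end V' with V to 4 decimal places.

0 0 source 1.6667
1 5 load 0.6667
2 10 source 0.3333
3 15 load 0.5333
4 20 source 0.6000
5 25 load 0.5600
6 30 source 0.5467
7 35 load 0.5547
8 40 source 0.5573
9 45 load 0.5557

Γ_L=-0.600000, Γ_S=0.333333; launch V₁=5·100/300=1.666667
k=0 src: V=1.6667
k=1 load: inc=1.666667, refl=1.666667·-0.600000=-1.0000; V=0.000000+1.666667+-1.000000=0.6667
k=2 src: inc=-1.000000, refl=-1.000000·0.333333=-0.3333; V=1.666667+-1.000000+-0.333333=0.3333
k=3 load: inc=-0.333333, refl=-0.333333·-0.600000=0.2000; V=0.666667+-0.333333+0.200000=0.5333
k=4 src: inc=0.200000, refl=0.200000·0.333333=0.0667; V=0.333333+0.200000+0.066667=0.6000
k=5 load: inc=0.066667, refl=0.066667·-0.600000=-0.0400; V=0.533333+0.066667+-0.040000=0.5600
k=6 src: inc=-0.040000, refl=-0.040000·0.333333=-0.0133; V=0.600000+-0.040000+-0.013333=0.5467
k=7 load: inc=-0.013333, refl=-0.013333·-0.600000=0.0080; V=0.560000+-0.013333+0.008000=0.5547
k=8 src: inc=0.008000, refl=0.008000·0.333333=0.0027; V=0.546667+0.008000+0.002667=0.5573
k=9 load: inc=0.002667, refl=0.002667·-0.600000=-0.0016; V=0.554667+0.002667+-0.001600=0.5557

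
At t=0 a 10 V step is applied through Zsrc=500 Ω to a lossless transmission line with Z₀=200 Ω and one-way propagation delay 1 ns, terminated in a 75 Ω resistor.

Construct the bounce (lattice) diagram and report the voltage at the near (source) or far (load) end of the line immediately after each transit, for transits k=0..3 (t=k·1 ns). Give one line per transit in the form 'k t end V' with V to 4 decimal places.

0 0 source 2.8571
1 1 load 1.5584
2 2 source 1.0019
3 3 load 1.2548

Γ_L=-0.454545, Γ_S=0.428571; launch V₁=10·200/700=2.857143
k=0 src: V=2.8571
k=1 load: inc=2.857143, refl=2.857143·-0.454545=-1.2987; V=0.000000+2.857143+-1.298701=1.5584
k=2 src: inc=-1.298701, refl=-1.298701·0.428571=-0.5566; V=2.857143+-1.298701+-0.556586=1.0019
k=3 load: inc=-0.556586, refl=-0.556586·-0.454545=0.2530; V=1.558442+-0.556586+0.252994=1.2548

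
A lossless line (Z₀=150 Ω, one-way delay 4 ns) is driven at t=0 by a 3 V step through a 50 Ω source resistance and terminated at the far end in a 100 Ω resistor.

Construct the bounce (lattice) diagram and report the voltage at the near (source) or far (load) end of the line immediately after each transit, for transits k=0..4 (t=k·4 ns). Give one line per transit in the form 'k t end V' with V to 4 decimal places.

Γ_L=-0.200000, Γ_S=-0.500000; launch V₁=3·150/200=2.250000
k=0 src: V=2.2500
k=1 load: inc=2.250000, refl=2.250000·-0.200000=-0.4500; V=0.000000+2.250000+-0.450000=1.8000
k=2 src: inc=-0.450000, refl=-0.450000·-0.500000=0.2250; V=2.250000+-0.450000+0.225000=2.0250
k=3 load: inc=0.225000, refl=0.225000·-0.200000=-0.0450; V=1.800000+0.225000+-0.045000=1.9800
k=4 src: inc=-0.045000, refl=-0.045000·-0.500000=0.0225; V=2.025000+-0.045000+0.022500=2.0025

0 0 source 2.2500
1 4 load 1.8000
2 8 source 2.0250
3 12 load 1.9800
4 16 source 2.0025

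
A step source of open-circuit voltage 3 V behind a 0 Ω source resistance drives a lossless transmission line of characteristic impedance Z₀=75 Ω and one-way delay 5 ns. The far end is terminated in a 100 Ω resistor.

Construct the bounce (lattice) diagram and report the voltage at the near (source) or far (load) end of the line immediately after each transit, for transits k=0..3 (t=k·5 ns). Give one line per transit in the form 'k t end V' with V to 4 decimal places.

Γ_L=0.142857, Γ_S=-1.000000; launch V₁=3·75/75=3.000000
k=0 src: V=3.0000
k=1 load: inc=3.000000, refl=3.000000·0.142857=0.4286; V=0.000000+3.000000+0.428571=3.4286
k=2 src: inc=0.428571, refl=0.428571·-1.000000=-0.4286; V=3.000000+0.428571+-0.428571=3.0000
k=3 load: inc=-0.428571, refl=-0.428571·0.142857=-0.0612; V=3.428571+-0.428571+-0.061224=2.9388

0 0 source 3.0000
1 5 load 3.4286
2 10 source 3.0000
3 15 load 2.9388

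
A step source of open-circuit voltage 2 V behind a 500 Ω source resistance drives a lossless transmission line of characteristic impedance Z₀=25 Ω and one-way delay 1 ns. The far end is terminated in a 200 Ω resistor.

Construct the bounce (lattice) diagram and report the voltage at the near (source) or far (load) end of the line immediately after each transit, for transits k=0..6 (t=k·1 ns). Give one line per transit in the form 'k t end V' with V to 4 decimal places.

0 0 source 0.0952
1 1 load 0.1693
2 2 source 0.2363
3 3 load 0.2885
4 4 source 0.3356
5 5 load 0.3723
6 6 source 0.4055

Γ_L=0.777778, Γ_S=0.904762; launch V₁=2·25/525=0.095238
k=0 src: V=0.0952
k=1 load: inc=0.095238, refl=0.095238·0.777778=0.0741; V=0.000000+0.095238+0.074074=0.1693
k=2 src: inc=0.074074, refl=0.074074·0.904762=0.0670; V=0.095238+0.074074+0.067019=0.2363
k=3 load: inc=0.067019, refl=0.067019·0.777778=0.0521; V=0.169312+0.067019+0.052126=0.2885
k=4 src: inc=0.052126, refl=0.052126·0.904762=0.0472; V=0.236332+0.052126+0.047162=0.3356
k=5 load: inc=0.047162, refl=0.047162·0.777778=0.0367; V=0.288458+0.047162+0.036681=0.3723
k=6 src: inc=0.036681, refl=0.036681·0.904762=0.0332; V=0.335620+0.036681+0.033188=0.4055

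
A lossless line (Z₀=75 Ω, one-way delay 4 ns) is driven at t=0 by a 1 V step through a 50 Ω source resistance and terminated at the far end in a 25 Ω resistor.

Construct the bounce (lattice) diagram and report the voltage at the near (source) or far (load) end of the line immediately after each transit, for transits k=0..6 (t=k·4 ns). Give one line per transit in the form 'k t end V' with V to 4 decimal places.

Γ_L=-0.500000, Γ_S=-0.200000; launch V₁=1·75/125=0.600000
k=0 src: V=0.6000
k=1 load: inc=0.600000, refl=0.600000·-0.500000=-0.3000; V=0.000000+0.600000+-0.300000=0.3000
k=2 src: inc=-0.300000, refl=-0.300000·-0.200000=0.0600; V=0.600000+-0.300000+0.060000=0.3600
k=3 load: inc=0.060000, refl=0.060000·-0.500000=-0.0300; V=0.300000+0.060000+-0.030000=0.3300
k=4 src: inc=-0.030000, refl=-0.030000·-0.200000=0.0060; V=0.360000+-0.030000+0.006000=0.3360
k=5 load: inc=0.006000, refl=0.006000·-0.500000=-0.0030; V=0.330000+0.006000+-0.003000=0.3330
k=6 src: inc=-0.003000, refl=-0.003000·-0.200000=0.0006; V=0.336000+-0.003000+0.000600=0.3336

0 0 source 0.6000
1 4 load 0.3000
2 8 source 0.3600
3 12 load 0.3300
4 16 source 0.3360
5 20 load 0.3330
6 24 source 0.3336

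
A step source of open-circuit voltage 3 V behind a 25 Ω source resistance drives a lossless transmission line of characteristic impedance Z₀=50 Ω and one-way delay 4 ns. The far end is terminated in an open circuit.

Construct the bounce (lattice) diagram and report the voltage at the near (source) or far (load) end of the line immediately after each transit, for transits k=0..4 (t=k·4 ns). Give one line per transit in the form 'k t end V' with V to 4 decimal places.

0 0 source 2.0000
1 4 load 4.0000
2 8 source 3.3333
3 12 load 2.6667
4 16 source 2.8889

Γ_L=1.000000, Γ_S=-0.333333; launch V₁=3·50/75=2.000000
k=0 src: V=2.0000
k=1 load: inc=2.000000, refl=2.000000·1.000000=2.0000; V=0.000000+2.000000+2.000000=4.0000
k=2 src: inc=2.000000, refl=2.000000·-0.333333=-0.6667; V=2.000000+2.000000+-0.666667=3.3333
k=3 load: inc=-0.666667, refl=-0.666667·1.000000=-0.6667; V=4.000000+-0.666667+-0.666667=2.6667
k=4 src: inc=-0.666667, refl=-0.666667·-0.333333=0.2222; V=3.333333+-0.666667+0.222222=2.8889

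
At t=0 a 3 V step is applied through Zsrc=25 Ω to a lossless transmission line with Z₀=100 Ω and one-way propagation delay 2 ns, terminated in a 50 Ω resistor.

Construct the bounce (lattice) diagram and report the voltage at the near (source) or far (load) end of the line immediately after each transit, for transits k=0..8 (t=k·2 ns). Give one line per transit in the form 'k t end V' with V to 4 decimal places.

0 0 source 2.4000
1 2 load 1.6000
2 4 source 2.0800
3 6 load 1.9200
4 8 source 2.0160
5 10 load 1.9840
6 12 source 2.0032
7 14 load 1.9968
8 16 source 2.0006

Γ_L=-0.333333, Γ_S=-0.600000; launch V₁=3·100/125=2.400000
k=0 src: V=2.4000
k=1 load: inc=2.400000, refl=2.400000·-0.333333=-0.8000; V=0.000000+2.400000+-0.800000=1.6000
k=2 src: inc=-0.800000, refl=-0.800000·-0.600000=0.4800; V=2.400000+-0.800000+0.480000=2.0800
k=3 load: inc=0.480000, refl=0.480000·-0.333333=-0.1600; V=1.600000+0.480000+-0.160000=1.9200
k=4 src: inc=-0.160000, refl=-0.160000·-0.600000=0.0960; V=2.080000+-0.160000+0.096000=2.0160
k=5 load: inc=0.096000, refl=0.096000·-0.333333=-0.0320; V=1.920000+0.096000+-0.032000=1.9840
k=6 src: inc=-0.032000, refl=-0.032000·-0.600000=0.0192; V=2.016000+-0.032000+0.019200=2.0032
k=7 load: inc=0.019200, refl=0.019200·-0.333333=-0.0064; V=1.984000+0.019200+-0.006400=1.9968
k=8 src: inc=-0.006400, refl=-0.006400·-0.600000=0.0038; V=2.003200+-0.006400+0.003840=2.0006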